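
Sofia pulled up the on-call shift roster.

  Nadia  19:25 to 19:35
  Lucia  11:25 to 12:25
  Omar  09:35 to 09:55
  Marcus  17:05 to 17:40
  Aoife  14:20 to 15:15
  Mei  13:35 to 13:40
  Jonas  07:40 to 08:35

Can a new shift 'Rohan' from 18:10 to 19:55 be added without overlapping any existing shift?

Jonas: ends 08:35 at or before Rohan starts 18:10 → clear.
Omar: ends 09:55 at or before Rohan starts 18:10 → clear.
Lucia: ends 12:25 at or before Rohan starts 18:10 → clear.
Mei: ends 13:40 at or before Rohan starts 18:10 → clear.
Aoife: ends 15:15 at or before Rohan starts 18:10 → clear.
Marcus: ends 17:40 at or before Rohan starts 18:10 → clear.
Nadia: starts 19:25 before Rohan ends 19:55, and ends 19:35 after Rohan starts 18:10 → overlap.
Rohan overlaps Nadia.

No — it overlaps Nadia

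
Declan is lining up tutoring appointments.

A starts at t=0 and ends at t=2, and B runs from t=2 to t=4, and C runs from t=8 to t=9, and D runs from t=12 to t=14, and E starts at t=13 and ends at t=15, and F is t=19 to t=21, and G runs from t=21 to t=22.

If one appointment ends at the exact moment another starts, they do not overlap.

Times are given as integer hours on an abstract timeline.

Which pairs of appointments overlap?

D & E

Sorted by start: A, B, C, D, E, F, G.
B starts exactly when A ends (back-to-back, no overlap) — done with A.
C starts after B ends — done with B.
D starts after C ends — done with C.
E starts before D ends → D and E overlap.
F starts after D ends — done with D.
F starts after E ends — done with E.
G starts exactly when F ends (back-to-back, no overlap).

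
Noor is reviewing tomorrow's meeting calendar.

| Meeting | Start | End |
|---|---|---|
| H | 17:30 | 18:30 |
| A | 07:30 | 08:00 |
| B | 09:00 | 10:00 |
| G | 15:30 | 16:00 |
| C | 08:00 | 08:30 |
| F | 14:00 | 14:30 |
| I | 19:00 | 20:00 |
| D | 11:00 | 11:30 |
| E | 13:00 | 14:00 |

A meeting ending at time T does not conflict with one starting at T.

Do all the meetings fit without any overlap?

Yes

Sorted by start: A, C, B, D, E, F, G, H, I.
C starts exactly when A ends (back-to-back, no overlap) — done with A.
B starts after C ends — done with C.
D starts after B ends — done with B.
E starts after D ends — done with D.
F starts exactly when E ends (back-to-back, no overlap) — done with E.
G starts after F ends — done with F.
H starts after G ends — done with G.
I starts after H ends.
Every pair is clear; the schedule has no overlaps.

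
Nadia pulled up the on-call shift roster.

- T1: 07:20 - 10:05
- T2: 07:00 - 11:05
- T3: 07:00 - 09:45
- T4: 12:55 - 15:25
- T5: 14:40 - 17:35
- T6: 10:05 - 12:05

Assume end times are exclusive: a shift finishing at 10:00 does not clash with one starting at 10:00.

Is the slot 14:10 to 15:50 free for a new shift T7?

T2: ends 11:05 at or before T7 starts 14:10 → clear.
T3: ends 09:45 at or before T7 starts 14:10 → clear.
T1: ends 10:05 at or before T7 starts 14:10 → clear.
T6: ends 12:05 at or before T7 starts 14:10 → clear.
T4: starts 12:55 before T7 ends 15:50, and ends 15:25 after T7 starts 14:10 → overlap.
T5: starts 14:40 before T7 ends 15:50, and ends 17:35 after T7 starts 14:10 → overlap.
T7 overlaps T4, T5.

No — it overlaps T4, T5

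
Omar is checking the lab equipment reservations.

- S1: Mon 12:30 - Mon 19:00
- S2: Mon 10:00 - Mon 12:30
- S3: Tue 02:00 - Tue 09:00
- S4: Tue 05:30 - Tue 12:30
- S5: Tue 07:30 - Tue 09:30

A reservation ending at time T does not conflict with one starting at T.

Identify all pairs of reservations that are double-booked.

Two intervals overlap when each starts before the other ends.
Sorted by start: S2, S1, S3, S4, S5.
S1 starts exactly when S2 ends (back-to-back, no overlap); S2 is clear from here.
S3 starts after S1 ends; S1 is clear from here.
S4 starts before S3 ends → S3 and S4 overlap.
S5 starts before S3 ends → S3 and S5 overlap.
S5 starts before S4 ends → S4 and S5 overlap.

S3 & S4, S3 & S5, S4 & S5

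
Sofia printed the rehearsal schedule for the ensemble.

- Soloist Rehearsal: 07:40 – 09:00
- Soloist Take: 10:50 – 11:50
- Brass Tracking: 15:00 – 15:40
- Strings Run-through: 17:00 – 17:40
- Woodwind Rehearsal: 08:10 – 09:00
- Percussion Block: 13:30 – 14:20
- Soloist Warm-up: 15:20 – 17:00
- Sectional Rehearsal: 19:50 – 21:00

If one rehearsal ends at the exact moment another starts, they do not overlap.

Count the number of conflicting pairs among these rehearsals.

2

Check each pair: they overlap iff neither finishes before the other starts.
Sorted by start: Soloist Rehearsal, Woodwind Rehearsal, Soloist Take, Percussion Block, Brass Tracking, Soloist Warm-up, Strings Run-through, Sectional Rehearsal.
Woodwind Rehearsal starts before Soloist Rehearsal ends → Soloist Rehearsal and Woodwind Rehearsal overlap.
Soloist Take starts after Soloist Rehearsal ends, so nothing later overlaps Soloist Rehearsal either.
Soloist Take starts after Woodwind Rehearsal ends, so nothing later overlaps Woodwind Rehearsal either.
Percussion Block starts after Soloist Take ends, so nothing later overlaps Soloist Take either.
Brass Tracking starts after Percussion Block ends, so nothing later overlaps Percussion Block either.
Soloist Warm-up starts before Brass Tracking ends → Brass Tracking and Soloist Warm-up overlap.
Strings Run-through starts after Brass Tracking ends, so nothing later overlaps Brass Tracking either.
Strings Run-through starts exactly when Soloist Warm-up ends (back-to-back, no overlap), so nothing later overlaps Soloist Warm-up either.
Sectional Rehearsal starts after Strings Run-through ends.
Overlapping pairs: Brass Tracking & Soloist Warm-up, Soloist Rehearsal & Woodwind Rehearsal — 2 in total.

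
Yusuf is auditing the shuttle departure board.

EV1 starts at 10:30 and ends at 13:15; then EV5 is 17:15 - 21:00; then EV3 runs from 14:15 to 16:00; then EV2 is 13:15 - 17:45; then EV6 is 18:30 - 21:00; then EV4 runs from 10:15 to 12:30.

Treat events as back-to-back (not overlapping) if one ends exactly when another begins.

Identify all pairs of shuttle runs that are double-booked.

EV1 & EV4, EV2 & EV3, EV2 & EV5, EV5 & EV6

Sorted by start: EV4, EV1, EV2, EV3, EV5, EV6.
EV1 starts before EV4 ends → EV4 and EV1 overlap.
EV2 starts after EV4 ends; EV4 is clear from here.
EV2 starts exactly when EV1 ends (back-to-back, no overlap); EV1 is clear from here.
EV3 starts before EV2 ends → EV2 and EV3 overlap.
EV5 starts before EV2 ends → EV2 and EV5 overlap.
EV6 starts after EV2 ends.
EV5 starts after EV3 ends; EV3 is clear from here.
EV6 starts before EV5 ends → EV5 and EV6 overlap.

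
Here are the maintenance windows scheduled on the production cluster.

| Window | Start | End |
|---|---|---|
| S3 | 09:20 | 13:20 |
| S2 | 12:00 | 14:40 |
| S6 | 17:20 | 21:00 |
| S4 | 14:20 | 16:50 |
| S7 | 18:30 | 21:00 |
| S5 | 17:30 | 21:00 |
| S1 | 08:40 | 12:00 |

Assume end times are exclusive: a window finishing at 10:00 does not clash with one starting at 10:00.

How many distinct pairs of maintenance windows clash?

Sorted by start: S1, S3, S2, S4, S6, S5, S7.
S3 starts before S1 ends → S1 and S3 overlap.
S2 starts exactly when S1 ends (back-to-back, no overlap); S1 is clear from here.
S2 starts before S3 ends → S3 and S2 overlap.
S4 starts after S3 ends; S3 is clear from here.
S4 starts before S2 ends → S2 and S4 overlap.
S6 starts after S2 ends; S2 is clear from here.
S6 starts after S4 ends; S4 is clear from here.
S5 starts before S6 ends → S6 and S5 overlap.
S7 starts before S6 ends → S6 and S7 overlap.
S7 starts before S5 ends → S5 and S7 overlap.
Overlapping pairs: S1 & S3, S2 & S3, S2 & S4, S5 & S6, S5 & S7, S6 & S7 — 6 in total.

6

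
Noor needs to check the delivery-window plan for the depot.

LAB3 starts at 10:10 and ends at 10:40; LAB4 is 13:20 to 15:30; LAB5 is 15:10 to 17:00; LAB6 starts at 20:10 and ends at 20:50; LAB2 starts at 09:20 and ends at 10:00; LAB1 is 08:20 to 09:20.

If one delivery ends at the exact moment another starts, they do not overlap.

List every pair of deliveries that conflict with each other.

Two intervals overlap when each starts before the other ends.
Sorted by start: LAB1, LAB2, LAB3, LAB4, LAB5, LAB6.
LAB2 starts exactly when LAB1 ends (back-to-back, no overlap) — done with LAB1.
LAB3 starts after LAB2 ends — done with LAB2.
LAB4 starts after LAB3 ends — done with LAB3.
LAB5 starts before LAB4 ends → LAB4 and LAB5 overlap.
LAB6 starts after LAB4 ends.
LAB6 starts after LAB5 ends.

LAB4 & LAB5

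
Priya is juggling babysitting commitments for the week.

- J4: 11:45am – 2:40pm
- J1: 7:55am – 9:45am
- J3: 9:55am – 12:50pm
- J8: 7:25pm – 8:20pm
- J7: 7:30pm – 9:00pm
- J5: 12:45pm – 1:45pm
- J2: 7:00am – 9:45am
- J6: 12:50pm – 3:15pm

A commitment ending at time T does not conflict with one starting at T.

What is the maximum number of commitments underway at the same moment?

3

Sort all start/end points and keep a running count:
7:00am start J2 → 1
7:55am start J1 → 2
9:45am end J1 → 1
9:45am end J2 → 0
9:55am start J3 → 1
11:45am start J4 → 2
12:45pm start J5 → 3
12:50pm end J3 → 2
12:50pm start J6 → 3
1:45pm end J5 → 2
2:40pm end J4 → 1
3:15pm end J6 → 0
7:25pm start J8 → 1
7:30pm start J7 → 2
8:20pm end J8 → 1
9:00pm end J7 → 0
Peak is 3, at 12:45pm (J3, J4, J5).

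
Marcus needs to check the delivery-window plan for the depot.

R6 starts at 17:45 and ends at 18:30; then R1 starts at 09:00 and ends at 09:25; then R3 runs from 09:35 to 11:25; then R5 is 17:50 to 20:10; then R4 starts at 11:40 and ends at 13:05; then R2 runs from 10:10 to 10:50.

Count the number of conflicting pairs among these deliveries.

Two intervals overlap when each starts before the other ends.
Sorted by start: R1, R3, R2, R4, R6, R5.
R3 starts after R1 ends — done with R1.
R2 starts before R3 ends → R3 and R2 overlap.
R4 starts after R3 ends — done with R3.
R4 starts after R2 ends — done with R2.
R6 starts after R4 ends — done with R4.
R5 starts before R6 ends → R6 and R5 overlap.
Overlapping pairs: R2 & R3, R5 & R6 — 2 in total.

2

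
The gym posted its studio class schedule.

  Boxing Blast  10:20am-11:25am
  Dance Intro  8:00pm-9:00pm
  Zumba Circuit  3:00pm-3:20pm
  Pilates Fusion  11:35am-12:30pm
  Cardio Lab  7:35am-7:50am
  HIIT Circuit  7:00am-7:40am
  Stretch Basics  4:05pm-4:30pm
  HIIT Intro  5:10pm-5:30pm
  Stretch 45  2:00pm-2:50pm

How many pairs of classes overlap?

Check each pair: they overlap iff neither finishes before the other starts.
Sorted by start: HIIT Circuit, Cardio Lab, Boxing Blast, Pilates Fusion, Stretch 45, Zumba Circuit, Stretch Basics, HIIT Intro, Dance Intro.
Cardio Lab starts before HIIT Circuit ends → HIIT Circuit and Cardio Lab overlap.
Boxing Blast starts after HIIT Circuit ends — done with HIIT Circuit.
Boxing Blast starts after Cardio Lab ends — done with Cardio Lab.
Pilates Fusion starts after Boxing Blast ends — done with Boxing Blast.
Stretch 45 starts after Pilates Fusion ends — done with Pilates Fusion.
Zumba Circuit starts after Stretch 45 ends — done with Stretch 45.
Stretch Basics starts after Zumba Circuit ends — done with Zumba Circuit.
HIIT Intro starts after Stretch Basics ends — done with Stretch Basics.
Dance Intro starts after HIIT Intro ends.
Overlapping pairs: Cardio Lab & HIIT Circuit — 1 in total.

1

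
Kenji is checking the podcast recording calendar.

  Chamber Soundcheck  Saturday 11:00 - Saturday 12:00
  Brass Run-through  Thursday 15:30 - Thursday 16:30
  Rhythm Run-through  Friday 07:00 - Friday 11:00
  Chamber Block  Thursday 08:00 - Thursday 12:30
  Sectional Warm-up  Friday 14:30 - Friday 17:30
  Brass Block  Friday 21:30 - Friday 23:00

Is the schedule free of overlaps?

Sorted by start: Chamber Block, Brass Run-through, Rhythm Run-through, Sectional Warm-up, Brass Block, Chamber Soundcheck.
Brass Run-through starts after Chamber Block ends — done with Chamber Block.
Rhythm Run-through starts after Brass Run-through ends — done with Brass Run-through.
Sectional Warm-up starts after Rhythm Run-through ends — done with Rhythm Run-through.
Brass Block starts after Sectional Warm-up ends — done with Sectional Warm-up.
Chamber Soundcheck starts after Brass Block ends.
Every pair is clear; the schedule has no overlaps.

Yes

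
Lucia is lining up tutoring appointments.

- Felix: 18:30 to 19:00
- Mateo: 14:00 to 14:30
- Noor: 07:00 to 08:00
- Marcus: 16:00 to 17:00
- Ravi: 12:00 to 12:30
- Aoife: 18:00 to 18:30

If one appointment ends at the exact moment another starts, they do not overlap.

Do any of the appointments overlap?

Sorted by start: Noor, Ravi, Mateo, Marcus, Aoife, Felix.
Ravi starts after Noor ends; Noor is clear from here.
Mateo starts after Ravi ends; Ravi is clear from here.
Marcus starts after Mateo ends; Mateo is clear from here.
Aoife starts after Marcus ends; Marcus is clear from here.
Felix starts exactly when Aoife ends (back-to-back, no overlap).
Every pair is clear; the schedule has no overlaps.

No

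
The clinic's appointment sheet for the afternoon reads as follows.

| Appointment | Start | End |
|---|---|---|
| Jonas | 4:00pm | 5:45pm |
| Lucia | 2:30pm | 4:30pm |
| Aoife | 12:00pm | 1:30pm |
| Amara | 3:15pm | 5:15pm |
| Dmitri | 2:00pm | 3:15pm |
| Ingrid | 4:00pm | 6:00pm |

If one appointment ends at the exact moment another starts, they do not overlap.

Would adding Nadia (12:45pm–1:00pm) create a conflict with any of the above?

Aoife: starts 12:00pm before Nadia ends 1:00pm, and ends 1:30pm after Nadia starts 12:45pm → overlap.
Dmitri: starts 2:00pm at or after Nadia ends 1:00pm → clear.
Lucia: starts 2:30pm at or after Nadia ends 1:00pm → clear.
Amara: starts 3:15pm at or after Nadia ends 1:00pm → clear.
Jonas: starts 4:00pm at or after Nadia ends 1:00pm → clear.
Ingrid: starts 4:00pm at or after Nadia ends 1:00pm → clear.
Nadia overlaps Aoife.

Yes — it overlaps Aoife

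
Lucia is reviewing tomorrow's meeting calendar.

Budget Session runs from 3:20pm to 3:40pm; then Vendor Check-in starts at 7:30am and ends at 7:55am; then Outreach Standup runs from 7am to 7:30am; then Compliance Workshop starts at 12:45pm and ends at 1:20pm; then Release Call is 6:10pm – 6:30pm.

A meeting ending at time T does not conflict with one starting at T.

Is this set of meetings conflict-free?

Check each pair: they overlap iff neither finishes before the other starts.
Sorted by start: Outreach Standup, Vendor Check-in, Compliance Workshop, Budget Session, Release Call.
Vendor Check-in starts exactly when Outreach Standup ends (back-to-back, no overlap), so nothing later overlaps Outreach Standup either.
Compliance Workshop starts after Vendor Check-in ends, so nothing later overlaps Vendor Check-in either.
Budget Session starts after Compliance Workshop ends, so nothing later overlaps Compliance Workshop either.
Release Call starts after Budget Session ends.
Every pair is clear; the schedule has no overlaps.

Yes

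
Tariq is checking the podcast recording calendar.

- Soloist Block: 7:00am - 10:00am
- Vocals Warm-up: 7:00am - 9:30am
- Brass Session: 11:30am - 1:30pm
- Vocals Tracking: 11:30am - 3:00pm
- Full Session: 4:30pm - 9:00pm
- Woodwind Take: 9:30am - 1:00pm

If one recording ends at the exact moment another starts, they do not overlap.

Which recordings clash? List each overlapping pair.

Brass Session & Vocals Tracking, Brass Session & Woodwind Take, Soloist Block & Vocals Warm-up, Soloist Block & Woodwind Take, Vocals Tracking & Woodwind Take

Sorted by start: Soloist Block, Vocals Warm-up, Woodwind Take, Brass Session, Vocals Tracking, Full Session.
Vocals Warm-up starts before Soloist Block ends → Soloist Block and Vocals Warm-up overlap.
Woodwind Take starts before Soloist Block ends → Soloist Block and Woodwind Take overlap.
Brass Session starts after Soloist Block ends; Soloist Block is clear from here.
Woodwind Take starts exactly when Vocals Warm-up ends (back-to-back, no overlap); Vocals Warm-up is clear from here.
Brass Session starts before Woodwind Take ends → Woodwind Take and Brass Session overlap.
Vocals Tracking starts before Woodwind Take ends → Woodwind Take and Vocals Tracking overlap.
Full Session starts after Woodwind Take ends.
Vocals Tracking starts before Brass Session ends → Brass Session and Vocals Tracking overlap.
Full Session starts after Brass Session ends.
Full Session starts after Vocals Tracking ends.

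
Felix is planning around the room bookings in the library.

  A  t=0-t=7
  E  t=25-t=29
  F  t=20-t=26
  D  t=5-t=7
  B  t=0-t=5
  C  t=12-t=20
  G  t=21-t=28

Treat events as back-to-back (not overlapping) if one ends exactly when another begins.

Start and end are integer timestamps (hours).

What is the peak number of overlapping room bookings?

3

Sweep the timeline, counting +1 at each start and −1 at each end (ends before starts at a tie):
t=0 start A → 1
t=0 start B → 2
t=5 end B → 1
t=5 start D → 2
t=7 end A → 1
t=7 end D → 0
t=12 start C → 1
t=20 end C → 0
t=20 start F → 1
t=21 start G → 2
t=25 start E → 3
t=26 end F → 2
t=28 end G → 1
t=29 end E → 0
Peak is 3, at t=25 (E, F, G).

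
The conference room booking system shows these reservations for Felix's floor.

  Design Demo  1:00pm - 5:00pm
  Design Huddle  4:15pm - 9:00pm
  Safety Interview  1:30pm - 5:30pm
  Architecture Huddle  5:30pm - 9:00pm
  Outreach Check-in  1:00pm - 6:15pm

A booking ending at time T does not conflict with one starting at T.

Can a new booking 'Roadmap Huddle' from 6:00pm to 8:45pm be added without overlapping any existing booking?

Outreach Check-in: starts 1:00pm before Roadmap Huddle ends 8:45pm, and ends 6:15pm after Roadmap Huddle starts 6:00pm → overlap.
Design Demo: ends 5:00pm at or before Roadmap Huddle starts 6:00pm → clear.
Safety Interview: ends 5:30pm at or before Roadmap Huddle starts 6:00pm → clear.
Design Huddle: starts 4:15pm before Roadmap Huddle ends 8:45pm, and ends 9:00pm after Roadmap Huddle starts 6:00pm → overlap.
Architecture Huddle: starts 5:30pm before Roadmap Huddle ends 8:45pm, and ends 9:00pm after Roadmap Huddle starts 6:00pm → overlap.
Roadmap Huddle overlaps Architecture Huddle, Outreach Check-in, Design Huddle.

No — it overlaps Architecture Huddle, Design Huddle, Outreach Check-in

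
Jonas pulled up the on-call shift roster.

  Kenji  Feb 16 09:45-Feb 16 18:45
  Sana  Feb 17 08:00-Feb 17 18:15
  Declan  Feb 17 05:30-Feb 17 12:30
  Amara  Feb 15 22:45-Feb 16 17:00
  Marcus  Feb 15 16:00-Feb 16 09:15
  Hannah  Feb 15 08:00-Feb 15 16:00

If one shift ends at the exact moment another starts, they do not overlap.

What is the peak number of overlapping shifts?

Walk through starts and ends in time order (an end at T is processed before a start at T):
Feb 15 08:00 start Hannah → 1
Feb 15 16:00 end Hannah → 0
Feb 15 16:00 start Marcus → 1
Feb 15 22:45 start Amara → 2
Feb 16 09:15 end Marcus → 1
Feb 16 09:45 start Kenji → 2
Feb 16 17:00 end Amara → 1
Feb 16 18:45 end Kenji → 0
Feb 17 05:30 start Declan → 1
Feb 17 08:00 start Sana → 2
Feb 17 12:30 end Declan → 1
Feb 17 18:15 end Sana → 0
Peak is 2, at Feb 15 22:45 (Amara, Marcus).

2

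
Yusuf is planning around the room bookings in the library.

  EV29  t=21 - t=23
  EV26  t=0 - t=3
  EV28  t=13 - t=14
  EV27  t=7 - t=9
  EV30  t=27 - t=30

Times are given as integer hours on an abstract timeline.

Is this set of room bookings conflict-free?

Sorted by start: EV26, EV27, EV28, EV29, EV30.
EV27 starts after EV26 ends, so EV26 has no further overlaps.
EV28 starts after EV27 ends, so EV27 has no further overlaps.
EV29 starts after EV28 ends, so EV28 has no further overlaps.
EV30 starts after EV29 ends.
Every pair is clear; the schedule has no overlaps.

Yes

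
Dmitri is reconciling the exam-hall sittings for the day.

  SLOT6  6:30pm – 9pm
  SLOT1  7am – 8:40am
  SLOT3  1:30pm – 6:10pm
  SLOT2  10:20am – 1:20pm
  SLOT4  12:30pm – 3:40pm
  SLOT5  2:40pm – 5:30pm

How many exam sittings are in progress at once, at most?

Sort all start/end points and keep a running count:
7am start SLOT1 → 1
8:40am end SLOT1 → 0
10:20am start SLOT2 → 1
12:30pm start SLOT4 → 2
1:20pm end SLOT2 → 1
1:30pm start SLOT3 → 2
2:40pm start SLOT5 → 3
3:40pm end SLOT4 → 2
5:30pm end SLOT5 → 1
6:10pm end SLOT3 → 0
6:30pm start SLOT6 → 1
9pm end SLOT6 → 0
Peak is 3, at 2:40pm (SLOT3, SLOT4, SLOT5).

3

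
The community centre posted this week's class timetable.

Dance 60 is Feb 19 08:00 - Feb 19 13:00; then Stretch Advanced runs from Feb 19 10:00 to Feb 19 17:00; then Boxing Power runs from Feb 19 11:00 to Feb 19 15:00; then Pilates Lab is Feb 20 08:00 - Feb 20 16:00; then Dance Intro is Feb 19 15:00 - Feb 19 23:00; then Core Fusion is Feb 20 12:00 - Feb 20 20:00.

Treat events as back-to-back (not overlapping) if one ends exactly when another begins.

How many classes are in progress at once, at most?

3

Sweep the timeline, counting +1 at each start and −1 at each end (ends before starts at a tie):
Feb 19 08:00 start Dance 60 → 1
Feb 19 10:00 start Stretch Advanced → 2
Feb 19 11:00 start Boxing Power → 3
Feb 19 13:00 end Dance 60 → 2
Feb 19 15:00 end Boxing Power → 1
Feb 19 15:00 start Dance Intro → 2
Feb 19 17:00 end Stretch Advanced → 1
Feb 19 23:00 end Dance Intro → 0
Feb 20 08:00 start Pilates Lab → 1
Feb 20 12:00 start Core Fusion → 2
Feb 20 16:00 end Pilates Lab → 1
Feb 20 20:00 end Core Fusion → 0
Peak is 3, at Feb 19 11:00 (Boxing Power, Dance 60, Stretch Advanced).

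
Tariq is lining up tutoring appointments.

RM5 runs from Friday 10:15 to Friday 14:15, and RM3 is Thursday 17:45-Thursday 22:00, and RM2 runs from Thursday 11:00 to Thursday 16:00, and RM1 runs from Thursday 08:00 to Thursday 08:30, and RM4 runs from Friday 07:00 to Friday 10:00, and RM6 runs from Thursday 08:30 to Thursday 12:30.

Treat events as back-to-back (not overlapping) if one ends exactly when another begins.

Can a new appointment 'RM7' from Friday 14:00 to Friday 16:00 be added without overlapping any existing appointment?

No — it overlaps RM5

RM1: ends Thursday 08:30 at or before RM7 starts Friday 14:00 → clear.
RM6: ends Thursday 12:30 at or before RM7 starts Friday 14:00 → clear.
RM2: ends Thursday 16:00 at or before RM7 starts Friday 14:00 → clear.
RM3: ends Thursday 22:00 at or before RM7 starts Friday 14:00 → clear.
RM4: ends Friday 10:00 at or before RM7 starts Friday 14:00 → clear.
RM5: starts Friday 10:15 before RM7 ends Friday 16:00, and ends Friday 14:15 after RM7 starts Friday 14:00 → overlap.
RM7 overlaps RM5.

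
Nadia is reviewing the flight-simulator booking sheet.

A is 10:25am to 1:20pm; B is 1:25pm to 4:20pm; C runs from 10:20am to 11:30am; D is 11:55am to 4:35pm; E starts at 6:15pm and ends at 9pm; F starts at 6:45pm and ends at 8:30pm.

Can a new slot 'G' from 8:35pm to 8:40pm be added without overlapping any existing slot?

C: ends 11:30am at or before G starts 8:35pm → clear.
A: ends 1:20pm at or before G starts 8:35pm → clear.
D: ends 4:35pm at or before G starts 8:35pm → clear.
B: ends 4:20pm at or before G starts 8:35pm → clear.
E: starts 6:15pm before G ends 8:40pm, and ends 9pm after G starts 8:35pm → overlap.
F: ends 8:30pm at or before G starts 8:35pm → clear.
G overlaps E.

No — it overlaps E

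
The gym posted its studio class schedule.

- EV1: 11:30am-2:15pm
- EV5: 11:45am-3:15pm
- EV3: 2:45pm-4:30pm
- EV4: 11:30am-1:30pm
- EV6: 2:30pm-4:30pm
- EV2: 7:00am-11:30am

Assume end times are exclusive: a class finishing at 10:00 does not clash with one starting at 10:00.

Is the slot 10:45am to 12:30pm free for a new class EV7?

No — it overlaps EV1, EV2, EV4, EV5

EV2: starts 7:00am before EV7 ends 12:30pm, and ends 11:30am after EV7 starts 10:45am → overlap.
EV1: starts 11:30am before EV7 ends 12:30pm, and ends 2:15pm after EV7 starts 10:45am → overlap.
EV4: starts 11:30am before EV7 ends 12:30pm, and ends 1:30pm after EV7 starts 10:45am → overlap.
EV5: starts 11:45am before EV7 ends 12:30pm, and ends 3:15pm after EV7 starts 10:45am → overlap.
EV6: starts 2:30pm at or after EV7 ends 12:30pm → clear.
EV3: starts 2:45pm at or after EV7 ends 12:30pm → clear.
EV7 overlaps EV1, EV2, EV4, EV5.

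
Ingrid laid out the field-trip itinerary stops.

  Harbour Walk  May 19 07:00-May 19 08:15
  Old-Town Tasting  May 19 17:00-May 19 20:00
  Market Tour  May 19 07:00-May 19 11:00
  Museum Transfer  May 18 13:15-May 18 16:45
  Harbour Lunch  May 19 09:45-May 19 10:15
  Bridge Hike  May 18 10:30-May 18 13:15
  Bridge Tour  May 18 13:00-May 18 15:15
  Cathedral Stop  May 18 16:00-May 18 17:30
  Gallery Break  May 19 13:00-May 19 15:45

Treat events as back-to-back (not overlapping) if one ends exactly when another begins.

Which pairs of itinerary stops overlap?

Two intervals overlap when each starts before the other ends.
Sorted by start: Bridge Hike, Bridge Tour, Museum Transfer, Cathedral Stop, Market Tour, Harbour Walk, Harbour Lunch, Gallery Break, Old-Town Tasting.
Bridge Tour starts before Bridge Hike ends → Bridge Hike and Bridge Tour overlap.
Museum Transfer starts exactly when Bridge Hike ends (back-to-back, no overlap), so Bridge Hike has no further overlaps.
Museum Transfer starts before Bridge Tour ends → Bridge Tour and Museum Transfer overlap.
Cathedral Stop starts after Bridge Tour ends, so Bridge Tour has no further overlaps.
Cathedral Stop starts before Museum Transfer ends → Museum Transfer and Cathedral Stop overlap.
Market Tour starts after Museum Transfer ends, so Museum Transfer has no further overlaps.
Market Tour starts after Cathedral Stop ends, so Cathedral Stop has no further overlaps.
Harbour Walk starts before Market Tour ends → Market Tour and Harbour Walk overlap.
Harbour Lunch starts before Market Tour ends → Market Tour and Harbour Lunch overlap.
Gallery Break starts after Market Tour ends, so Market Tour has no further overlaps.
Harbour Lunch starts after Harbour Walk ends, so Harbour Walk has no further overlaps.
Gallery Break starts after Harbour Lunch ends, so Harbour Lunch has no further overlaps.
Old-Town Tasting starts after Gallery Break ends.

Bridge Hike & Bridge Tour, Bridge Tour & Museum Transfer, Cathedral Stop & Museum Transfer, Harbour Lunch & Market Tour, Harbour Walk & Market Tour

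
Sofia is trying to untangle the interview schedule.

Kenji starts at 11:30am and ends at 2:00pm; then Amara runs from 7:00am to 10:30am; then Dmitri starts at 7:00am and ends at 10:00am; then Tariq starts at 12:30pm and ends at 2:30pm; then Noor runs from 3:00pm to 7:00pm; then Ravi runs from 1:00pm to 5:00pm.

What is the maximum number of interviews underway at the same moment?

Sort all start/end points and keep a running count:
7:00am start Amara → 1
7:00am start Dmitri → 2
10:00am end Dmitri → 1
10:30am end Amara → 0
11:30am start Kenji → 1
12:30pm start Tariq → 2
1:00pm start Ravi → 3
2:00pm end Kenji → 2
2:30pm end Tariq → 1
3:00pm start Noor → 2
5:00pm end Ravi → 1
7:00pm end Noor → 0
Peak is 3, at 1:00pm (Kenji, Ravi, Tariq).

3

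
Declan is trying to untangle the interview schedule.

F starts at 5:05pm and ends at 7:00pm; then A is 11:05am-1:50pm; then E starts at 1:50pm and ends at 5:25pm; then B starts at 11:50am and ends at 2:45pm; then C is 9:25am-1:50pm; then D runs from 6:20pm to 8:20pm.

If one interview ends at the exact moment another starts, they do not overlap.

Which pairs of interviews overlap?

Check each pair: they overlap iff neither finishes before the other starts.
Sorted by start: C, A, B, E, F, D.
A starts before C ends → C and A overlap.
B starts before C ends → C and B overlap.
E starts exactly when C ends (back-to-back, no overlap); C is clear from here.
B starts before A ends → A and B overlap.
E starts exactly when A ends (back-to-back, no overlap); A is clear from here.
E starts before B ends → B and E overlap.
F starts after B ends; B is clear from here.
F starts before E ends → E and F overlap.
D starts after E ends.
D starts before F ends → F and D overlap.

A & B, A & C, B & C, B & E, D & F, E & F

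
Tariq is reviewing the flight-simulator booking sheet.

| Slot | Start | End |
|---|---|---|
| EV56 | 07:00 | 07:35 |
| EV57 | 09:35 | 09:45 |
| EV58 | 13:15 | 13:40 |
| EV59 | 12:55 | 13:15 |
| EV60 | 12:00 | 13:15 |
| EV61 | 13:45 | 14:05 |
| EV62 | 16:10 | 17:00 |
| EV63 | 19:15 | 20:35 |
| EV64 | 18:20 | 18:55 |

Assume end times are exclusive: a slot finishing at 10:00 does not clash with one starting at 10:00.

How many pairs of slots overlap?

1

Sorted by start: EV56, EV57, EV60, EV59, EV58, EV61, EV62, EV64, EV63.
EV57 starts after EV56 ends, so nothing later overlaps EV56 either.
EV60 starts after EV57 ends, so nothing later overlaps EV57 either.
EV59 starts before EV60 ends → EV60 and EV59 overlap.
EV58 starts exactly when EV60 ends (back-to-back, no overlap), so nothing later overlaps EV60 either.
EV58 starts exactly when EV59 ends (back-to-back, no overlap), so nothing later overlaps EV59 either.
EV61 starts after EV58 ends, so nothing later overlaps EV58 either.
EV62 starts after EV61 ends, so nothing later overlaps EV61 either.
EV64 starts after EV62 ends, so nothing later overlaps EV62 either.
EV63 starts after EV64 ends.
Overlapping pairs: EV59 & EV60 — 1 in total.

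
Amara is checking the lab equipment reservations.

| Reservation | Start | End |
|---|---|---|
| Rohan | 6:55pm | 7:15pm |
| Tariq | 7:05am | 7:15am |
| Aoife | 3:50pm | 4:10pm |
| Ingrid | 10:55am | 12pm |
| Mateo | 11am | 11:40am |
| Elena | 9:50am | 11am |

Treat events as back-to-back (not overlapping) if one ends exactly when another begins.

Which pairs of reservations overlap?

Sorted by start: Tariq, Elena, Ingrid, Mateo, Aoife, Rohan.
Elena starts after Tariq ends; Tariq is clear from here.
Ingrid starts before Elena ends → Elena and Ingrid overlap.
Mateo starts exactly when Elena ends (back-to-back, no overlap); Elena is clear from here.
Mateo starts before Ingrid ends → Ingrid and Mateo overlap.
Aoife starts after Ingrid ends; Ingrid is clear from here.
Aoife starts after Mateo ends; Mateo is clear from here.
Rohan starts after Aoife ends.

Elena & Ingrid, Ingrid & Mateo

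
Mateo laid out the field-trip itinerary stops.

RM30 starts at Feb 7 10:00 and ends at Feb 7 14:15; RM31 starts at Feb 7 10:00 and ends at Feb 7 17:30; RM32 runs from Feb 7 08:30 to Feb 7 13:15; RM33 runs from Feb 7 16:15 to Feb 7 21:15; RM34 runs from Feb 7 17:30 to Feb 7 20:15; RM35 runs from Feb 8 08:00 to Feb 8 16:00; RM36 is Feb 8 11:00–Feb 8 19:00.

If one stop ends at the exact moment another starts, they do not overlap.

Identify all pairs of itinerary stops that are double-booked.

RM30 & RM31, RM30 & RM32, RM31 & RM32, RM31 & RM33, RM33 & RM34, RM35 & RM36

Check each pair: they overlap iff neither finishes before the other starts.
Sorted by start: RM32, RM30, RM31, RM33, RM34, RM35, RM36.
RM30 starts before RM32 ends → RM32 and RM30 overlap.
RM31 starts before RM32 ends → RM32 and RM31 overlap.
RM33 starts after RM32 ends, so nothing later overlaps RM32 either.
RM31 starts before RM30 ends → RM30 and RM31 overlap.
RM33 starts after RM30 ends, so nothing later overlaps RM30 either.
RM33 starts before RM31 ends → RM31 and RM33 overlap.
RM34 starts exactly when RM31 ends (back-to-back, no overlap), so nothing later overlaps RM31 either.
RM34 starts before RM33 ends → RM33 and RM34 overlap.
RM35 starts after RM33 ends, so nothing later overlaps RM33 either.
RM35 starts after RM34 ends, so nothing later overlaps RM34 either.
RM36 starts before RM35 ends → RM35 and RM36 overlap.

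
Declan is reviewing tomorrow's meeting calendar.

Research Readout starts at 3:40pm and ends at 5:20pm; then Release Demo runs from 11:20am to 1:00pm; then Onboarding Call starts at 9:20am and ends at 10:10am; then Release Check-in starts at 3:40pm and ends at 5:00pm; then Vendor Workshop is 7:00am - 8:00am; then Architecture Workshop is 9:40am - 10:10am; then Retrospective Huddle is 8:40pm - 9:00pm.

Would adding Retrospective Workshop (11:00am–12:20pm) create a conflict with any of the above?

Yes — it overlaps Release Demo

Vendor Workshop: ends 8:00am at or before Retrospective Workshop starts 11:00am → clear.
Onboarding Call: ends 10:10am at or before Retrospective Workshop starts 11:00am → clear.
Architecture Workshop: ends 10:10am at or before Retrospective Workshop starts 11:00am → clear.
Release Demo: starts 11:20am before Retrospective Workshop ends 12:20pm, and ends 1:00pm after Retrospective Workshop starts 11:00am → overlap.
Research Readout: starts 3:40pm at or after Retrospective Workshop ends 12:20pm → clear.
Release Check-in: starts 3:40pm at or after Retrospective Workshop ends 12:20pm → clear.
Retrospective Huddle: starts 8:40pm at or after Retrospective Workshop ends 12:20pm → clear.
Retrospective Workshop overlaps Release Demo.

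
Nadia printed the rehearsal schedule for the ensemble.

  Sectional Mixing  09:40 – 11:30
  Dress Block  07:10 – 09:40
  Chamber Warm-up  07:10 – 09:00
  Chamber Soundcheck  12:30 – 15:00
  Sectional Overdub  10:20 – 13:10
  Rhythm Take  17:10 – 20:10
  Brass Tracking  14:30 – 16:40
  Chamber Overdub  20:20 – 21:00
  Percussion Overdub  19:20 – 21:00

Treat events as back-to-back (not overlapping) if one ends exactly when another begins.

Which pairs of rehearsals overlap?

Sorted by start: Dress Block, Chamber Warm-up, Sectional Mixing, Sectional Overdub, Chamber Soundcheck, Brass Tracking, Rhythm Take, Percussion Overdub, Chamber Overdub.
Chamber Warm-up starts before Dress Block ends → Dress Block and Chamber Warm-up overlap.
Sectional Mixing starts exactly when Dress Block ends (back-to-back, no overlap) — done with Dress Block.
Sectional Mixing starts after Chamber Warm-up ends — done with Chamber Warm-up.
Sectional Overdub starts before Sectional Mixing ends → Sectional Mixing and Sectional Overdub overlap.
Chamber Soundcheck starts after Sectional Mixing ends — done with Sectional Mixing.
Chamber Soundcheck starts before Sectional Overdub ends → Sectional Overdub and Chamber Soundcheck overlap.
Brass Tracking starts after Sectional Overdub ends — done with Sectional Overdub.
Brass Tracking starts before Chamber Soundcheck ends → Chamber Soundcheck and Brass Tracking overlap.
Rhythm Take starts after Chamber Soundcheck ends — done with Chamber Soundcheck.
Rhythm Take starts after Brass Tracking ends — done with Brass Tracking.
Percussion Overdub starts before Rhythm Take ends → Rhythm Take and Percussion Overdub overlap.
Chamber Overdub starts after Rhythm Take ends.
Chamber Overdub starts before Percussion Overdub ends → Percussion Overdub and Chamber Overdub overlap.

Brass Tracking & Chamber Soundcheck, Chamber Overdub & Percussion Overdub, Chamber Soundcheck & Sectional Overdub, Chamber Warm-up & Dress Block, Percussion Overdub & Rhythm Take, Sectional Mixing & Sectional Overdub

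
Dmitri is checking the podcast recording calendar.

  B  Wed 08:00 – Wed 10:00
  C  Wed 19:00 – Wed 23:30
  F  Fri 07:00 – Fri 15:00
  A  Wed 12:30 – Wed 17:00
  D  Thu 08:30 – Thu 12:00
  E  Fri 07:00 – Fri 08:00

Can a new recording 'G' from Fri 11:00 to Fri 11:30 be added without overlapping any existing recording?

B: ends Wed 10:00 at or before G starts Fri 11:00 → clear.
A: ends Wed 17:00 at or before G starts Fri 11:00 → clear.
C: ends Wed 23:30 at or before G starts Fri 11:00 → clear.
D: ends Thu 12:00 at or before G starts Fri 11:00 → clear.
E: ends Fri 08:00 at or before G starts Fri 11:00 → clear.
F: starts Fri 07:00 before G ends Fri 11:30, and ends Fri 15:00 after G starts Fri 11:00 → overlap.
G overlaps F.

No — it overlaps F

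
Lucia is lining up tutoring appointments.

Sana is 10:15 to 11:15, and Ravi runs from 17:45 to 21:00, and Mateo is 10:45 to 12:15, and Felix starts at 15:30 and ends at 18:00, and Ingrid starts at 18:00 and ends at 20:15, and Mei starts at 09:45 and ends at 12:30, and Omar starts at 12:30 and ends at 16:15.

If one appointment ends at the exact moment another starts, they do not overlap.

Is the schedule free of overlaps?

Sorted by start: Mei, Sana, Mateo, Omar, Felix, Ravi, Ingrid.
Sana starts before Mei ends → Mei and Sana overlap.
That's a conflict, so the schedule is not conflict-free.

No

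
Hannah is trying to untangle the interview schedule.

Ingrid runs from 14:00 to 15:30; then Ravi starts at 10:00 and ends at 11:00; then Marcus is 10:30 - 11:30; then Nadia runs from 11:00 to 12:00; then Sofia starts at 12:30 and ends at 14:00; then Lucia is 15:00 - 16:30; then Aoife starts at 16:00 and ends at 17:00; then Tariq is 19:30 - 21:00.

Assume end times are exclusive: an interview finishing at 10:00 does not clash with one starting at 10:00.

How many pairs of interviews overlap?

Sorted by start: Ravi, Marcus, Nadia, Sofia, Ingrid, Lucia, Aoife, Tariq.
Marcus starts before Ravi ends → Ravi and Marcus overlap.
Nadia starts exactly when Ravi ends (back-to-back, no overlap); Ravi is clear from here.
Nadia starts before Marcus ends → Marcus and Nadia overlap.
Sofia starts after Marcus ends; Marcus is clear from here.
Sofia starts after Nadia ends; Nadia is clear from here.
Ingrid starts exactly when Sofia ends (back-to-back, no overlap); Sofia is clear from here.
Lucia starts before Ingrid ends → Ingrid and Lucia overlap.
Aoife starts after Ingrid ends; Ingrid is clear from here.
Aoife starts before Lucia ends → Lucia and Aoife overlap.
Tariq starts after Lucia ends.
Tariq starts after Aoife ends.
Overlapping pairs: Aoife & Lucia, Ingrid & Lucia, Marcus & Nadia, Marcus & Ravi — 4 in total.

4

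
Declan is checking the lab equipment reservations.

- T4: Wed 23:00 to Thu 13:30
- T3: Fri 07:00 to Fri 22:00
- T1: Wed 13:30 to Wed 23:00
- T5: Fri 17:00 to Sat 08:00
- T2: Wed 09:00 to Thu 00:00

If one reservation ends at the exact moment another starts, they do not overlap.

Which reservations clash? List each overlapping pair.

T1 & T2, T2 & T4, T3 & T5

Sorted by start: T2, T1, T4, T3, T5.
T1 starts before T2 ends → T2 and T1 overlap.
T4 starts before T2 ends → T2 and T4 overlap.
T3 starts after T2 ends — done with T2.
T4 starts exactly when T1 ends (back-to-back, no overlap) — done with T1.
T3 starts after T4 ends — done with T4.
T5 starts before T3 ends → T3 and T5 overlap.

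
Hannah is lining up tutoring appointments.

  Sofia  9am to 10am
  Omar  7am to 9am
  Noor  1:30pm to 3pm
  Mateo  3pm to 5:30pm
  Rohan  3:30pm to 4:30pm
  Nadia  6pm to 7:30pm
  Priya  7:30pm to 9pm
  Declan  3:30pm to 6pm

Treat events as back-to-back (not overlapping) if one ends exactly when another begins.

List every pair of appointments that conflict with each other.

Two intervals overlap when each starts before the other ends.
Sorted by start: Omar, Sofia, Noor, Mateo, Rohan, Declan, Nadia, Priya.
Sofia starts exactly when Omar ends (back-to-back, no overlap); Omar is clear from here.
Noor starts after Sofia ends; Sofia is clear from here.
Mateo starts exactly when Noor ends (back-to-back, no overlap); Noor is clear from here.
Rohan starts before Mateo ends → Mateo and Rohan overlap.
Declan starts before Mateo ends → Mateo and Declan overlap.
Nadia starts after Mateo ends; Mateo is clear from here.
Declan starts before Rohan ends → Rohan and Declan overlap.
Nadia starts after Rohan ends; Rohan is clear from here.
Nadia starts exactly when Declan ends (back-to-back, no overlap); Declan is clear from here.
Priya starts exactly when Nadia ends (back-to-back, no overlap).

Declan & Mateo, Declan & Rohan, Mateo & Rohan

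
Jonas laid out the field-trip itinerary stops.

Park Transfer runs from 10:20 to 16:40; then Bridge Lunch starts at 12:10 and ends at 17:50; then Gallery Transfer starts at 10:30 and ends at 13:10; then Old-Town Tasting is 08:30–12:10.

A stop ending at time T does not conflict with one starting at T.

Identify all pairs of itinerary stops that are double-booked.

Bridge Lunch & Gallery Transfer, Bridge Lunch & Park Transfer, Gallery Transfer & Old-Town Tasting, Gallery Transfer & Park Transfer, Old-Town Tasting & Park Transfer

Sorted by start: Old-Town Tasting, Park Transfer, Gallery Transfer, Bridge Lunch.
Park Transfer starts before Old-Town Tasting ends → Old-Town Tasting and Park Transfer overlap.
Gallery Transfer starts before Old-Town Tasting ends → Old-Town Tasting and Gallery Transfer overlap.
Bridge Lunch starts exactly when Old-Town Tasting ends (back-to-back, no overlap).
Gallery Transfer starts before Park Transfer ends → Park Transfer and Gallery Transfer overlap.
Bridge Lunch starts before Park Transfer ends → Park Transfer and Bridge Lunch overlap.
Bridge Lunch starts before Gallery Transfer ends → Gallery Transfer and Bridge Lunch overlap.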